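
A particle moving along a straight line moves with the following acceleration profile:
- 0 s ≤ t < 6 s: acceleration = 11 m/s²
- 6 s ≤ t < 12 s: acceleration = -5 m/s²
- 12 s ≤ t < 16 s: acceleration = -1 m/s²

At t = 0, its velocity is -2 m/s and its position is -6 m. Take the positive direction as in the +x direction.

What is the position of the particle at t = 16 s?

On each constant-a segment, Δv = aΔt and Δx = v₀Δt + ½aΔt²; chain segment to segment.
0–6 s: v starts -2 m/s; Δx = -2·6 + ½·11·6² = 186 m; v ends 64 m/s.
6–12 s: v starts 64 m/s; Δx = 64·6 + ½·-5·6² = 294 m; v ends 34 m/s.
12–16 s: v starts 34 m/s; Δx = 34·4 + ½·-1·4² = 128 m; v ends 30 m/s.
x(16) = -6 + Σ Δx = 602 m.

602 m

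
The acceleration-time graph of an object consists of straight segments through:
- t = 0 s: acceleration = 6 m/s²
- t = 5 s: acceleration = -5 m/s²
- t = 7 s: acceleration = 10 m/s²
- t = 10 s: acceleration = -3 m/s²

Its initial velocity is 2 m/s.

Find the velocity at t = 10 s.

20 m/s

Δv equals the area under the a-t graph; then v = v₀ + Δv.
0–5 s: ½(6 + -5)(5) = 2.5 m/s
5–7 s: ½(-5 + 10)(2) = 5 m/s
7–10 s: ½(10 + -3)(3) = 10.5 m/s
Δv = 18 m/s, so v(10) = 2 + (18) = 20 m/s.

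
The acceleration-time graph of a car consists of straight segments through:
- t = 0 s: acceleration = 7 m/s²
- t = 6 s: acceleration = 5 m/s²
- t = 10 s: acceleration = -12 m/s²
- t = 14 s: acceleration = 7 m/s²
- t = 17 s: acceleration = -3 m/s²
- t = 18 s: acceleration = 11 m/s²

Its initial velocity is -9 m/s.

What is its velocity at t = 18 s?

Δv equals the area under the a-t graph; then v = v₀ + Δv.
0–6 s: ½(7 + 5)(6) = 36 m/s
6–10 s: ½(5 + -12)(4) = -14 m/s
10–14 s: ½(-12 + 7)(4) = -10 m/s
14–17 s: ½(7 + -3)(3) = 6 m/s
17–18 s: ½(-3 + 11)(1) = 4 m/s
Δv = 22 m/s, so v(18) = -9 + (22) = 13 m/s.

13 m/s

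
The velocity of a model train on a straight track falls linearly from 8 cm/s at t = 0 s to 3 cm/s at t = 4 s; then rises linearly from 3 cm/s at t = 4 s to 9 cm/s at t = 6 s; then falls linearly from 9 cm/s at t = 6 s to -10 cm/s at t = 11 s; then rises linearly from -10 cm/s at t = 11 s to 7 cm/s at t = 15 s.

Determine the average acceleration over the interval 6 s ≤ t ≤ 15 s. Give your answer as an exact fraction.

-2/9 cm/s²

Average acceleration = Δv/Δt = (7 − 9)/(15 − 6) = -2/9 cm/s².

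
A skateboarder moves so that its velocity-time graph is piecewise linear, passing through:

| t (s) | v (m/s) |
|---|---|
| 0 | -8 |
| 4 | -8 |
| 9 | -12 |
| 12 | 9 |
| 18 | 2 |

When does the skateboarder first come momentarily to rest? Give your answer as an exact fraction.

v changes sign on 9–12 s (from -12 to 9); the graph is linear there, so v = 0 at t = 9 + (12)·(12 − 9)/(9 − -12) = 75/7 s.

t = 75/7 s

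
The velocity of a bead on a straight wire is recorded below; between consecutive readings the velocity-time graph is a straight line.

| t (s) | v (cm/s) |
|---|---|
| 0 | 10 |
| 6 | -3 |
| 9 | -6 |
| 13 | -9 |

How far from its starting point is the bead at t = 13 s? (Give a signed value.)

-22.5 cm

Net displacement equals the area under the velocity-time graph (areas below the axis count negative).
0–6 s: ½(10 + -3)(6) = 21 cm
6–9 s: ½(-3 + -6)(3) = -13.5 cm
9–13 s: ½(-6 + -9)(4) = -30 cm
Net displacement = -22.5 cm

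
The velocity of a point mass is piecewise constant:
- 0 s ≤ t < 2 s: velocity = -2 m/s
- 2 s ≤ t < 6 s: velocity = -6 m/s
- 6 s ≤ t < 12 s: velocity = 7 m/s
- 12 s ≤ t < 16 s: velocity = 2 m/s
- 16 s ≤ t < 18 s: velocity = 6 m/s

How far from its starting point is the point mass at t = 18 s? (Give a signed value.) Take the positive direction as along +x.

Net displacement equals the area under the velocity-time graph (areas below the axis count negative).
0–2 s: -2 × 2 = -4 m
2–6 s: -6 × 4 = -24 m
6–12 s: 7 × 6 = 42 m
12–16 s: 2 × 4 = 8 m
16–18 s: 6 × 2 = 12 m
Net displacement = 34 m

34 m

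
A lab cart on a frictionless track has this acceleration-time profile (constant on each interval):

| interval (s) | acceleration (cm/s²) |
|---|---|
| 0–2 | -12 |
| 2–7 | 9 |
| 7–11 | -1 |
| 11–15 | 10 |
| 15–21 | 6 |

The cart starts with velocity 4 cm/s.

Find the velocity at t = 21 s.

97 cm/s

Δv equals the area under the a-t graph; then v = v₀ + Δv.
0–2 s: -12 × 2 = -24 cm/s
2–7 s: 9 × 5 = 45 cm/s
7–11 s: -1 × 4 = -4 cm/s
11–15 s: 10 × 4 = 40 cm/s
15–21 s: 6 × 6 = 36 cm/s
Δv = 93 cm/s, so v(21) = 4 + (93) = 97 cm/s.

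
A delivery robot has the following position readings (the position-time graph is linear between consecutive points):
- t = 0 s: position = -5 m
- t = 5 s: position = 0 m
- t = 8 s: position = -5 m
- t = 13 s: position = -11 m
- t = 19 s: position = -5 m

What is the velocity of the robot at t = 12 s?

-1.2 m/s

Velocity is the slope of the x-t graph on 8–13 s: (-11 − -5)/(13 − 8) = -1.2 m/s.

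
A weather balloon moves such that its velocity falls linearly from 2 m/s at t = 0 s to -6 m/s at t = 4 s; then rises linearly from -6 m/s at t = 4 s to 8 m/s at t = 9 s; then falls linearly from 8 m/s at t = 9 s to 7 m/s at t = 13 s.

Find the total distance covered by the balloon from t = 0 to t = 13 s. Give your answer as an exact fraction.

Distance (not displacement) is the total path length: add the absolute areas under v-t.
0–4 s: v = 0 at t = 1 s; triangle areas 1 + 9 = 10 m
4–9 s: v = 0 at t = 43/7 s; triangle areas 45/7 + 80/7 = 125/7 m
9–13 s: |½(8 + 7)(4)| = 30 m
Total distance = 405/7 m

405/7 m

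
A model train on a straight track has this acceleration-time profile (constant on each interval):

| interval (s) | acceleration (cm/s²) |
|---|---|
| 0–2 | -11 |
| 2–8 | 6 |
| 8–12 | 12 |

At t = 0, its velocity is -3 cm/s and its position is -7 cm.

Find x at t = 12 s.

63 cm

On each constant-a segment, Δv = aΔt and Δx = v₀Δt + ½aΔt²; chain segment to segment.
0–2 s: v starts -3 cm/s; Δx = -3·2 + ½·-11·2² = -28 cm; v ends -25 cm/s.
2–8 s: v starts -25 cm/s; Δx = -25·6 + ½·6·6² = -42 cm; v ends 11 cm/s.
8–12 s: v starts 11 cm/s; Δx = 11·4 + ½·12·4² = 140 cm; v ends 59 cm/s.
x(12) = -7 + Σ Δx = 63 cm.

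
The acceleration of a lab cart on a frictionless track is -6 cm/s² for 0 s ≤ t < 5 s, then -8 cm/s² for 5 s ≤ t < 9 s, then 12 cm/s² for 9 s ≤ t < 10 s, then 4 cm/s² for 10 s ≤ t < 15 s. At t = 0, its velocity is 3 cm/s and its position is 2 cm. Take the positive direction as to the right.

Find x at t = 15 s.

-468 cm

On each constant-a segment, Δv = aΔt and Δx = v₀Δt + ½aΔt²; chain segment to segment.
0–5 s: v starts 3 cm/s; Δx = 3·5 + ½·-6·5² = -60 cm; v ends -27 cm/s.
5–9 s: v starts -27 cm/s; Δx = -27·4 + ½·-8·4² = -172 cm; v ends -59 cm/s.
9–10 s: v starts -59 cm/s; Δx = -59·1 + ½·12·1² = -53 cm; v ends -47 cm/s.
10–15 s: v starts -47 cm/s; Δx = -47·5 + ½·4·5² = -185 cm; v ends -27 cm/s.
x(15) = 2 + Σ Δx = -468 cm.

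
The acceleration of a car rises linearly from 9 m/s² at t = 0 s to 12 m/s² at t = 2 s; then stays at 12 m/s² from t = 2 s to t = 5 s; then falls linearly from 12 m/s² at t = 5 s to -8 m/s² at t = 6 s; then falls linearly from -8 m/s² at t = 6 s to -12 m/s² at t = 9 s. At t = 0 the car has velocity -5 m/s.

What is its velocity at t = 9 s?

Δv equals the area under the a-t graph; then v = v₀ + Δv.
0–2 s: ½(9 + 12)(2) = 21 m/s
2–5 s: 12 × 3 = 36 m/s
5–6 s: ½(12 + -8)(1) = 2 m/s
6–9 s: ½(-8 + -12)(3) = -30 m/s
Δv = 29 m/s, so v(9) = -5 + (29) = 24 m/s.

24 m/s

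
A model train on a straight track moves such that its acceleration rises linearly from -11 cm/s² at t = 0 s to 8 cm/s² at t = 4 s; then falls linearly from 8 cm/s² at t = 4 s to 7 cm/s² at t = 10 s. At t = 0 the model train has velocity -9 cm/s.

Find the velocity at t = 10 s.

30 cm/s

Δv equals the area under the a-t graph; then v = v₀ + Δv.
0–4 s: ½(-11 + 8)(4) = -6 cm/s
4–10 s: ½(8 + 7)(6) = 45 cm/s
Δv = 39 cm/s, so v(10) = -9 + (39) = 30 cm/s.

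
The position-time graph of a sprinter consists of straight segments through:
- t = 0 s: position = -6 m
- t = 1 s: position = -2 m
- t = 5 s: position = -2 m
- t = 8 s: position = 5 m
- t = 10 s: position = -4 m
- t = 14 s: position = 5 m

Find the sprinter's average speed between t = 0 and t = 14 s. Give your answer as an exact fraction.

29/14 m/s

Average speed = (total path length)/(elapsed time); on a piecewise-linear x-t graph the path length is Σ|Δx|.
0–1 s: |Δx| = |-2 − -6| = 4 m
1–5 s: |Δx| = |-2 − -2| = 0 m
5–8 s: |Δx| = |5 − -2| = 7 m
8–10 s: |Δx| = |-4 − 5| = 9 m
10–14 s: |Δx| = |5 − -4| = 9 m
Total path = 29 m; average speed = 29/14 = 29/14 m/s.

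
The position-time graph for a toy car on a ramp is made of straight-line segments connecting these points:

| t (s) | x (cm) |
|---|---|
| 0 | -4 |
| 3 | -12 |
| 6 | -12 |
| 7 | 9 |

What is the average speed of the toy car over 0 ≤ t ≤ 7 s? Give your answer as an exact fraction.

Average speed = (total path length)/(elapsed time); on a piecewise-linear x-t graph the path length is Σ|Δx|.
0–3 s: |Δx| = |-12 − -4| = 8 cm
3–6 s: |Δx| = |-12 − -12| = 0 cm
6–7 s: |Δx| = |9 − -12| = 21 cm
Total path = 29 cm; average speed = 29/7 = 29/7 cm/s.

29/7 cm/s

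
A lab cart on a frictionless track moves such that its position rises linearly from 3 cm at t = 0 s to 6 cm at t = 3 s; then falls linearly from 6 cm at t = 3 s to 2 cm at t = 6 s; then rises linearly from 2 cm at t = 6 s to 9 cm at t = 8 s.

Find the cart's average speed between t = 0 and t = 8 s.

1.75 cm/s

Average speed = (total path length)/(elapsed time); on a piecewise-linear x-t graph the path length is Σ|Δx|.
0–3 s: |Δx| = |6 − 3| = 3 cm
3–6 s: |Δx| = |2 − 6| = 4 cm
6–8 s: |Δx| = |9 − 2| = 7 cm
Total path = 14 cm; average speed = 14/8 = 1.75 cm/s.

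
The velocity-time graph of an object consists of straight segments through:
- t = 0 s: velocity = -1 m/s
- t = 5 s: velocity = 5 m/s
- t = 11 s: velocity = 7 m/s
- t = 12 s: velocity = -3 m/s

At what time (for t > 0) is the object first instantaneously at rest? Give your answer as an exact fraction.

v changes sign on 0–5 s (from -1 to 5); the graph is linear there, so v = 0 at t = 0 + (1)·(5 − 0)/(5 − -1) = 5/6 s.

t = 5/6 s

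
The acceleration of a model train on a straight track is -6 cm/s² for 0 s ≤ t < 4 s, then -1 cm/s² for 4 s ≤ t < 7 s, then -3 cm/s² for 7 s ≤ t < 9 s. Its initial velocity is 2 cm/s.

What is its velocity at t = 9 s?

Δv equals the area under the a-t graph; then v = v₀ + Δv.
0–4 s: -6 × 4 = -24 cm/s
4–7 s: -1 × 3 = -3 cm/s
7–9 s: -3 × 2 = -6 cm/s
Δv = -33 cm/s, so v(9) = 2 + (-33) = -31 cm/s.

-31 cm/s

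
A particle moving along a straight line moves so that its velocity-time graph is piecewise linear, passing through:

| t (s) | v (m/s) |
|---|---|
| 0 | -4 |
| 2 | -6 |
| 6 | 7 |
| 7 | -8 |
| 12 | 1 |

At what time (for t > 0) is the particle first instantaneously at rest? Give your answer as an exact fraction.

v changes sign on 2–6 s (from -6 to 7); the graph is linear there, so v = 0 at t = 2 + (6)·(6 − 2)/(7 − -6) = 50/13 s.

t = 50/13 s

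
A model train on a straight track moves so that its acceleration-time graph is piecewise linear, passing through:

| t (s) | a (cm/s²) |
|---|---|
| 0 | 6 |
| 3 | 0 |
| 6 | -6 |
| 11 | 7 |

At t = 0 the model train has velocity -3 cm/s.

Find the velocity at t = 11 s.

-0.5 cm/s

Δv equals the area under the a-t graph; then v = v₀ + Δv.
0–3 s: ½(6 + 0)(3) = 9 cm/s
3–6 s: ½(0 + -6)(3) = -9 cm/s
6–11 s: ½(-6 + 7)(5) = 2.5 cm/s
Δv = 2.5 cm/s, so v(11) = -3 + (2.5) = -0.5 cm/s.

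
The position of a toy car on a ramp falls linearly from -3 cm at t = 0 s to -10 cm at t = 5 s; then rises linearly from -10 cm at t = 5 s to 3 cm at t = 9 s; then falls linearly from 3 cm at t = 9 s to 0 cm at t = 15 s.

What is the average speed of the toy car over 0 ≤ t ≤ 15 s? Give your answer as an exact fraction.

Average speed = (total path length)/(elapsed time); on a piecewise-linear x-t graph the path length is Σ|Δx|.
0–5 s: |Δx| = |-10 − -3| = 7 cm
5–9 s: |Δx| = |3 − -10| = 13 cm
9–15 s: |Δx| = |0 − 3| = 3 cm
Total path = 23 cm; average speed = 23/15 = 23/15 cm/s.

23/15 cm/s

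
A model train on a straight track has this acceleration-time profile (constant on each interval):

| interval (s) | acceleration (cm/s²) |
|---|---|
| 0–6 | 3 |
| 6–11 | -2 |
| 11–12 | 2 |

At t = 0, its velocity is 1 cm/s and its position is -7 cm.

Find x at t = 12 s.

133 cm

On each constant-a segment, Δv = aΔt and Δx = v₀Δt + ½aΔt²; chain segment to segment.
0–6 s: v starts 1 cm/s; Δx = 1·6 + ½·3·6² = 60 cm; v ends 19 cm/s.
6–11 s: v starts 19 cm/s; Δx = 19·5 + ½·-2·5² = 70 cm; v ends 9 cm/s.
11–12 s: v starts 9 cm/s; Δx = 9·1 + ½·2·1² = 10 cm; v ends 11 cm/s.
x(12) = -7 + Σ Δx = 133 cm.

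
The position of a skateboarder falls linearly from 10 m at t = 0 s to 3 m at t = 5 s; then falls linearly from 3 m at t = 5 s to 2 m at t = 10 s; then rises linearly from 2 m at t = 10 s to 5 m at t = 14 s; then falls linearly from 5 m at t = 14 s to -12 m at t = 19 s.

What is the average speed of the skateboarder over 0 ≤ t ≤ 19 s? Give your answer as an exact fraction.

Average speed = (total path length)/(elapsed time); on a piecewise-linear x-t graph the path length is Σ|Δx|.
0–5 s: |Δx| = |3 − 10| = 7 m
5–10 s: |Δx| = |2 − 3| = 1 m
10–14 s: |Δx| = |5 − 2| = 3 m
14–19 s: |Δx| = |-12 − 5| = 17 m
Total path = 28 m; average speed = 28/19 = 28/19 m/s.

28/19 m/s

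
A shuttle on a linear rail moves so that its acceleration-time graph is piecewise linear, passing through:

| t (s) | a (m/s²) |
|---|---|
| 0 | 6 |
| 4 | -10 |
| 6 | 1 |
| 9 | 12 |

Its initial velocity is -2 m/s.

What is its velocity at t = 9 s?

Δv equals the area under the a-t graph; then v = v₀ + Δv.
0–4 s: ½(6 + -10)(4) = -8 m/s
4–6 s: ½(-10 + 1)(2) = -9 m/s
6–9 s: ½(1 + 12)(3) = 19.5 m/s
Δv = 2.5 m/s, so v(9) = -2 + (2.5) = 0.5 m/s.

0.5 m/s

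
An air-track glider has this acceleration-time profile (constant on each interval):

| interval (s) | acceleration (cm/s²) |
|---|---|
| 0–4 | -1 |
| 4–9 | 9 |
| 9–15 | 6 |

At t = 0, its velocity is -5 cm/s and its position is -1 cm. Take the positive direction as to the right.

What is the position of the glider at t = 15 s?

On each constant-a segment, Δv = aΔt and Δx = v₀Δt + ½aΔt²; chain segment to segment.
0–4 s: v starts -5 cm/s; Δx = -5·4 + ½·-1·4² = -28 cm; v ends -9 cm/s.
4–9 s: v starts -9 cm/s; Δx = -9·5 + ½·9·5² = 67.5 cm; v ends 36 cm/s.
9–15 s: v starts 36 cm/s; Δx = 36·6 + ½·6·6² = 324 cm; v ends 72 cm/s.
x(15) = -1 + Σ Δx = 362.5 cm.

362.5 cm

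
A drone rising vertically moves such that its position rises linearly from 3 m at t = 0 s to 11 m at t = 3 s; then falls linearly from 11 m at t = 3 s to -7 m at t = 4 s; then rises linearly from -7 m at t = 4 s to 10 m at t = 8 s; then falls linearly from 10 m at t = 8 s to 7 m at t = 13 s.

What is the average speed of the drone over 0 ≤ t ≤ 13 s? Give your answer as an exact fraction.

Average speed = (total path length)/(elapsed time); on a piecewise-linear x-t graph the path length is Σ|Δx|.
0–3 s: |Δx| = |11 − 3| = 8 m
3–4 s: |Δx| = |-7 − 11| = 18 m
4–8 s: |Δx| = |10 − -7| = 17 m
8–13 s: |Δx| = |7 − 10| = 3 m
Total path = 46 m; average speed = 46/13 = 46/13 m/s.

46/13 m/s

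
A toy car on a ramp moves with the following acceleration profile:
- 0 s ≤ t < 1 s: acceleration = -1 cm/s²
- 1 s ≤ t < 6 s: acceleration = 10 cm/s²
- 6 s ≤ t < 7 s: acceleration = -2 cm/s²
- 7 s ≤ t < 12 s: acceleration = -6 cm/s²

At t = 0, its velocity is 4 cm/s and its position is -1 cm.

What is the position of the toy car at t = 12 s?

374.5 cm

On each constant-a segment, Δv = aΔt and Δx = v₀Δt + ½aΔt²; chain segment to segment.
0–1 s: v starts 4 cm/s; Δx = 4·1 + ½·-1·1² = 3.5 cm; v ends 3 cm/s.
1–6 s: v starts 3 cm/s; Δx = 3·5 + ½·10·5² = 140 cm; v ends 53 cm/s.
6–7 s: v starts 53 cm/s; Δx = 53·1 + ½·-2·1² = 52 cm; v ends 51 cm/s.
7–12 s: v starts 51 cm/s; Δx = 51·5 + ½·-6·5² = 180 cm; v ends 21 cm/s.
x(12) = -1 + Σ Δx = 374.5 cm.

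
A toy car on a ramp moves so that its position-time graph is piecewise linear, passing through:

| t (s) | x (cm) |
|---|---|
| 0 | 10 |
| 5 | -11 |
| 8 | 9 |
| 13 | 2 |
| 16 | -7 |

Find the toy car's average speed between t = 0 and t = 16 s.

Average speed = (total path length)/(elapsed time); on a piecewise-linear x-t graph the path length is Σ|Δx|.
0–5 s: |Δx| = |-11 − 10| = 21 cm
5–8 s: |Δx| = |9 − -11| = 20 cm
8–13 s: |Δx| = |2 − 9| = 7 cm
13–16 s: |Δx| = |-7 − 2| = 9 cm
Total path = 57 cm; average speed = 57/16 = 3.5625 cm/s.

3.5625 cm/s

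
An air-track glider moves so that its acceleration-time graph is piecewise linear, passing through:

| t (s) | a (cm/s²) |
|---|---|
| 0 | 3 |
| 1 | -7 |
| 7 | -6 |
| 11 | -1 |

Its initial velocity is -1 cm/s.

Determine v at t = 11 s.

-56 cm/s

Δv equals the area under the a-t graph; then v = v₀ + Δv.
0–1 s: ½(3 + -7)(1) = -2 cm/s
1–7 s: ½(-7 + -6)(6) = -39 cm/s
7–11 s: ½(-6 + -1)(4) = -14 cm/s
Δv = -55 cm/s, so v(11) = -1 + (-55) = -56 cm/s.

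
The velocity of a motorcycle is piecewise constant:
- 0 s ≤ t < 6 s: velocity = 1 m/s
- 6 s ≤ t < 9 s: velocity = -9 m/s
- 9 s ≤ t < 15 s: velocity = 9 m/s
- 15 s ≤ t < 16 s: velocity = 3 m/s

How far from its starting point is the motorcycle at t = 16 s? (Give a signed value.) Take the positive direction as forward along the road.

36 m

Displacement is the signed area under the v-t curve.
0–6 s: 1 × 6 = 6 m
6–9 s: -9 × 3 = -27 m
9–15 s: 9 × 6 = 54 m
15–16 s: 3 × 1 = 3 m
Net displacement = 36 m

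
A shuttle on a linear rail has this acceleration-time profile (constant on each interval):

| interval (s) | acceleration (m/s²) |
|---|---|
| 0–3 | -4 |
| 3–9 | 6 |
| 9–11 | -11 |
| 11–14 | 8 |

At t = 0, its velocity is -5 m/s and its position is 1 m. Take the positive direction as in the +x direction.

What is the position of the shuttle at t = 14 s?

17 m

On each constant-a segment, Δv = aΔt and Δx = v₀Δt + ½aΔt²; chain segment to segment.
0–3 s: v starts -5 m/s; Δx = -5·3 + ½·-4·3² = -33 m; v ends -17 m/s.
3–9 s: v starts -17 m/s; Δx = -17·6 + ½·6·6² = 6 m; v ends 19 m/s.
9–11 s: v starts 19 m/s; Δx = 19·2 + ½·-11·2² = 16 m; v ends -3 m/s.
11–14 s: v starts -3 m/s; Δx = -3·3 + ½·8·3² = 27 m; v ends 21 m/s.
x(14) = 1 + Σ Δx = 17 m.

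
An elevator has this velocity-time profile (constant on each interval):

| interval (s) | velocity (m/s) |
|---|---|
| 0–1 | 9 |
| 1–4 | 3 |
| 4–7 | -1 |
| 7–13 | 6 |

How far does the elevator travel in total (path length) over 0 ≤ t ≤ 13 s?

Total distance travelled is ∫|v| dt — sum the magnitudes of each area piece.
0–1 s: |9| × 1 = 9 m
1–4 s: |3| × 3 = 9 m
4–7 s: |-1| × 3 = 3 m
7–13 s: |6| × 6 = 36 m
Total distance = 57 m

57 m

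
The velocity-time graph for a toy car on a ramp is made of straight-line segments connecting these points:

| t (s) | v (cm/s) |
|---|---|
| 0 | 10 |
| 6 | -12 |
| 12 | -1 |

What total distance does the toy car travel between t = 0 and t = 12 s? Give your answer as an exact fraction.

Total distance travelled is ∫|v| dt — sum the magnitudes of each area piece.
0–6 s: v = 0 at t = 30/11 s; triangle areas 150/11 + 216/11 = 366/11 cm
6–12 s: |½(-12 + -1)(6)| = 39 cm
Total distance = 795/11 cm

795/11 cm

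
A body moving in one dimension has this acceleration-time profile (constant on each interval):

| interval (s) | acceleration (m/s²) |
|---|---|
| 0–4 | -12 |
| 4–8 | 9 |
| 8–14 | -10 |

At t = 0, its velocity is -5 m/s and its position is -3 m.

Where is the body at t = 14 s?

-541 m

On each constant-a segment, Δv = aΔt and Δx = v₀Δt + ½aΔt²; chain segment to segment.
0–4 s: v starts -5 m/s; Δx = -5·4 + ½·-12·4² = -116 m; v ends -53 m/s.
4–8 s: v starts -53 m/s; Δx = -53·4 + ½·9·4² = -140 m; v ends -17 m/s.
8–14 s: v starts -17 m/s; Δx = -17·6 + ½·-10·6² = -282 m; v ends -77 m/s.
x(14) = -3 + Σ Δx = -541 m.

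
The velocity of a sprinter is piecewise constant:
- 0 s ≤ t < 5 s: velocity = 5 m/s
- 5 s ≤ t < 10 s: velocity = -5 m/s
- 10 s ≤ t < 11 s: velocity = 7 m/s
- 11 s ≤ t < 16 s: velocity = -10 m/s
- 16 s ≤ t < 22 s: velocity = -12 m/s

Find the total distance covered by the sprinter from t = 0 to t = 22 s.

Total distance travelled is ∫|v| dt — sum the magnitudes of each area piece.
0–5 s: |5| × 5 = 25 m
5–10 s: |-5| × 5 = 25 m
10–11 s: |7| × 1 = 7 m
11–16 s: |-10| × 5 = 50 m
16–22 s: |-12| × 6 = 72 m
Total distance = 179 m

179 m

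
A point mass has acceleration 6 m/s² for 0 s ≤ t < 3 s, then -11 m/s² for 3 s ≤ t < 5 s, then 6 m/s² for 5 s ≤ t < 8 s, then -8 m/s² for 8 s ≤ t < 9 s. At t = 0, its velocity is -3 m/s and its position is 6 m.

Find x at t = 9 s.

On each constant-a segment, Δv = aΔt and Δx = v₀Δt + ½aΔt²; chain segment to segment.
0–3 s: v starts -3 m/s; Δx = -3·3 + ½·6·3² = 18 m; v ends 15 m/s.
3–5 s: v starts 15 m/s; Δx = 15·2 + ½·-11·2² = 8 m; v ends -7 m/s.
5–8 s: v starts -7 m/s; Δx = -7·3 + ½·6·3² = 6 m; v ends 11 m/s.
8–9 s: v starts 11 m/s; Δx = 11·1 + ½·-8·1² = 7 m; v ends 3 m/s.
x(9) = 6 + Σ Δx = 45 m.

45 m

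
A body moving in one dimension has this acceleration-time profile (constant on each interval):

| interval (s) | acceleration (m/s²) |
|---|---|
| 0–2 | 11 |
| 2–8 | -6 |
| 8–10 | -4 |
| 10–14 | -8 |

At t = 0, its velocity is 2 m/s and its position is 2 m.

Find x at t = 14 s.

-112 m

On each constant-a segment, Δv = aΔt and Δx = v₀Δt + ½aΔt²; chain segment to segment.
0–2 s: v starts 2 m/s; Δx = 2·2 + ½·11·2² = 26 m; v ends 24 m/s.
2–8 s: v starts 24 m/s; Δx = 24·6 + ½·-6·6² = 36 m; v ends -12 m/s.
8–10 s: v starts -12 m/s; Δx = -12·2 + ½·-4·2² = -32 m; v ends -20 m/s.
10–14 s: v starts -20 m/s; Δx = -20·4 + ½·-8·4² = -144 m; v ends -52 m/s.
x(14) = 2 + Σ Δx = -112 m.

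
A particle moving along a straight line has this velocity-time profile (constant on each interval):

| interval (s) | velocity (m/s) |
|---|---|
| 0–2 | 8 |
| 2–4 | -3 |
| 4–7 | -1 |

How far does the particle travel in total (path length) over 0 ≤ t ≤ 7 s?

25 m

Total distance travelled is ∫|v| dt — sum the magnitudes of each area piece.
0–2 s: |8| × 2 = 16 m
2–4 s: |-3| × 2 = 6 m
4–7 s: |-1| × 3 = 3 m
Total distance = 25 m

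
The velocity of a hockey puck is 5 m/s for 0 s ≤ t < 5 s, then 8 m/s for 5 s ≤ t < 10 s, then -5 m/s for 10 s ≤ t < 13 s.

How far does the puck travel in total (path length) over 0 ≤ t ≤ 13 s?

80 m

Distance (not displacement) is the total path length: add the absolute areas under v-t.
0–5 s: |5| × 5 = 25 m
5–10 s: |8| × 5 = 40 m
10–13 s: |-5| × 3 = 15 m
Total distance = 80 m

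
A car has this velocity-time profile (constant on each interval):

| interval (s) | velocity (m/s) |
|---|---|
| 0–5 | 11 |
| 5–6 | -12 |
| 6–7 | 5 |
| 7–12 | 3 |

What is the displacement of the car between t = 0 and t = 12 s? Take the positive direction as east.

Net displacement equals the area under the velocity-time graph (areas below the axis count negative).
0–5 s: 11 × 5 = 55 m
5–6 s: -12 × 1 = -12 m
6–7 s: 5 × 1 = 5 m
7–12 s: 3 × 5 = 15 m
Net displacement = 63 m

63 m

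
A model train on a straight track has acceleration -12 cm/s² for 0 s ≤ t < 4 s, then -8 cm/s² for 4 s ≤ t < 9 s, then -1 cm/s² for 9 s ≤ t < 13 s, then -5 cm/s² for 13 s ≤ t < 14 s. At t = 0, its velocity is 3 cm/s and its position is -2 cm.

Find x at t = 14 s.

On each constant-a segment, Δv = aΔt and Δx = v₀Δt + ½aΔt²; chain segment to segment.
0–4 s: v starts 3 cm/s; Δx = 3·4 + ½·-12·4² = -84 cm; v ends -45 cm/s.
4–9 s: v starts -45 cm/s; Δx = -45·5 + ½·-8·5² = -325 cm; v ends -85 cm/s.
9–13 s: v starts -85 cm/s; Δx = -85·4 + ½·-1·4² = -348 cm; v ends -89 cm/s.
13–14 s: v starts -89 cm/s; Δx = -89·1 + ½·-5·1² = -91.5 cm; v ends -94 cm/s.
x(14) = -2 + Σ Δx = -850.5 cm.

-850.5 cm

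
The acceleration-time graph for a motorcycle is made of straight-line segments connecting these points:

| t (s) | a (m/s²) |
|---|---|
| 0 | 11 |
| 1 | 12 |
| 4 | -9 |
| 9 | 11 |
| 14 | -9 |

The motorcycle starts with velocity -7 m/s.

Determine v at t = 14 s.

19 m/s

Δv equals the area under the a-t graph; then v = v₀ + Δv.
0–1 s: ½(11 + 12)(1) = 11.5 m/s
1–4 s: ½(12 + -9)(3) = 4.5 m/s
4–9 s: ½(-9 + 11)(5) = 5 m/s
9–14 s: ½(11 + -9)(5) = 5 m/s
Δv = 26 m/s, so v(14) = -7 + (26) = 19 m/s.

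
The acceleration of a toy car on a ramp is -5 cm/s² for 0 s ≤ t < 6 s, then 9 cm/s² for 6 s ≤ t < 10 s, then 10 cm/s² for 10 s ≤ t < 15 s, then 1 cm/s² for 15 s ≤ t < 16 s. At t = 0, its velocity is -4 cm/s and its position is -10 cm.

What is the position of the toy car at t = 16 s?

-0.5 cm

On each constant-a segment, Δv = aΔt and Δx = v₀Δt + ½aΔt²; chain segment to segment.
0–6 s: v starts -4 cm/s; Δx = -4·6 + ½·-5·6² = -114 cm; v ends -34 cm/s.
6–10 s: v starts -34 cm/s; Δx = -34·4 + ½·9·4² = -64 cm; v ends 2 cm/s.
10–15 s: v starts 2 cm/s; Δx = 2·5 + ½·10·5² = 135 cm; v ends 52 cm/s.
15–16 s: v starts 52 cm/s; Δx = 52·1 + ½·1·1² = 52.5 cm; v ends 53 cm/s.
x(16) = -10 + Σ Δx = -0.5 cm.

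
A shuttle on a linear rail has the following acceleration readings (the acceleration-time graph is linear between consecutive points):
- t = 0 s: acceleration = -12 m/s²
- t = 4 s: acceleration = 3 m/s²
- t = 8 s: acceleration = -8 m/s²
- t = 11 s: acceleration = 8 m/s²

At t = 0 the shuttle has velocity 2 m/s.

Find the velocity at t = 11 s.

Δv equals the area under the a-t graph; then v = v₀ + Δv.
0–4 s: ½(-12 + 3)(4) = -18 m/s
4–8 s: ½(3 + -8)(4) = -10 m/s
8–11 s: ½(-8 + 8)(3) = 0 m/s
Δv = -28 m/s, so v(11) = 2 + (-28) = -26 m/s.

-26 m/s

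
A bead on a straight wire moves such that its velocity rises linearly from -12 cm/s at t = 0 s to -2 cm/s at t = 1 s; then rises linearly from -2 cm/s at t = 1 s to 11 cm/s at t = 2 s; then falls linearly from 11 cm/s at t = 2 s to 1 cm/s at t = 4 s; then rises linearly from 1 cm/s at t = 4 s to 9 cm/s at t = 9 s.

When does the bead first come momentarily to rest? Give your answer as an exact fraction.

v changes sign on 1–2 s (from -2 to 11); the graph is linear there, so v = 0 at t = 1 + (2)·(2 − 1)/(11 − -2) = 15/13 s.

t = 15/13 s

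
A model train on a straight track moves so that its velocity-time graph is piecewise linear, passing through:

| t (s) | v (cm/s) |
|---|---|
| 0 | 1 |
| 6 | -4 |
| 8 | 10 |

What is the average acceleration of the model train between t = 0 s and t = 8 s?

Average acceleration = Δv/Δt = (10 − 1)/(8 − 0) = 1.125 cm/s².

1.125 cm/s²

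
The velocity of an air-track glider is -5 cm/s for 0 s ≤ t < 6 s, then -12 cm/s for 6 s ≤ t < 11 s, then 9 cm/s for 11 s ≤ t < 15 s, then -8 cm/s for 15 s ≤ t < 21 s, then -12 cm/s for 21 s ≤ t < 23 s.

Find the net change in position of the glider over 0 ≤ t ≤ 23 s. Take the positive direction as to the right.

Net displacement equals the area under the velocity-time graph (areas below the axis count negative).
0–6 s: -5 × 6 = -30 cm
6–11 s: -12 × 5 = -60 cm
11–15 s: 9 × 4 = 36 cm
15–21 s: -8 × 6 = -48 cm
21–23 s: -12 × 2 = -24 cm
Net displacement = -126 cm

-126 cm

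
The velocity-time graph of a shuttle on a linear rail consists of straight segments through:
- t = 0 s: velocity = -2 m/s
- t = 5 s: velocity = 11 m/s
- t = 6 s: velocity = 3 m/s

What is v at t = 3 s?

On 0–5 s the graph is linear from -2 to 11 m/s: v(3) = -2 + (11 − -2)·(3 − 0)/(5 − 0) = 5.8 m/s.

5.8 m/s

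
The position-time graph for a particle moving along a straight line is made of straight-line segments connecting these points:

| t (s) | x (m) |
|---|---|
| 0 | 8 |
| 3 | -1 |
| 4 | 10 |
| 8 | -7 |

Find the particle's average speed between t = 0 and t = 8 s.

Average speed = (total path length)/(elapsed time); on a piecewise-linear x-t graph the path length is Σ|Δx|.
0–3 s: |Δx| = |-1 − 8| = 9 m
3–4 s: |Δx| = |10 − -1| = 11 m
4–8 s: |Δx| = |-7 − 10| = 17 m
Total path = 37 m; average speed = 37/8 = 4.625 m/s.

4.625 m/s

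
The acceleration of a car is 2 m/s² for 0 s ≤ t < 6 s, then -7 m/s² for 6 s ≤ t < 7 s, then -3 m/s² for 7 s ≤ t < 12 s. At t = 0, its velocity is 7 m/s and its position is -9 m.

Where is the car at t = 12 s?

On each constant-a segment, Δv = aΔt and Δx = v₀Δt + ½aΔt²; chain segment to segment.
0–6 s: v starts 7 m/s; Δx = 7·6 + ½·2·6² = 78 m; v ends 19 m/s.
6–7 s: v starts 19 m/s; Δx = 19·1 + ½·-7·1² = 15.5 m; v ends 12 m/s.
7–12 s: v starts 12 m/s; Δx = 12·5 + ½·-3·5² = 22.5 m; v ends -3 m/s.
x(12) = -9 + Σ Δx = 107 m.

107 m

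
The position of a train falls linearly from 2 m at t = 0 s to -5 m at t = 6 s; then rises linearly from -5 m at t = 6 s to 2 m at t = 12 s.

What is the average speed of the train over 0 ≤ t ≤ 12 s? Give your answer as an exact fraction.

7/6 m/s

Average speed = (total path length)/(elapsed time); on a piecewise-linear x-t graph the path length is Σ|Δx|.
0–6 s: |Δx| = |-5 − 2| = 7 m
6–12 s: |Δx| = |2 − -5| = 7 m
Total path = 14 m; average speed = 14/12 = 7/6 m/s.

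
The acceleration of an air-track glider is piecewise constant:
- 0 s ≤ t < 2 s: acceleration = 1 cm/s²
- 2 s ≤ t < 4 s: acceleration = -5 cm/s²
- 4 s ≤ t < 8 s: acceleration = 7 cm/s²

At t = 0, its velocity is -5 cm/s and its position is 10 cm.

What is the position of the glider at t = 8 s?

On each constant-a segment, Δv = aΔt and Δx = v₀Δt + ½aΔt²; chain segment to segment.
0–2 s: v starts -5 cm/s; Δx = -5·2 + ½·1·2² = -8 cm; v ends -3 cm/s.
2–4 s: v starts -3 cm/s; Δx = -3·2 + ½·-5·2² = -16 cm; v ends -13 cm/s.
4–8 s: v starts -13 cm/s; Δx = -13·4 + ½·7·4² = 4 cm; v ends 15 cm/s.
x(8) = 10 + Σ Δx = -10 cm.

-10 cm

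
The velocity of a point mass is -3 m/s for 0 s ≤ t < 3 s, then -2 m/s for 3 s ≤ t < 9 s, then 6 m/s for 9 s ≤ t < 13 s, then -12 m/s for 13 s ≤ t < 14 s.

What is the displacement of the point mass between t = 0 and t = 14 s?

Displacement is the signed area under the v-t curve.
0–3 s: -3 × 3 = -9 m
3–9 s: -2 × 6 = -12 m
9–13 s: 6 × 4 = 24 m
13–14 s: -12 × 1 = -12 m
Net displacement = -9 m

-9 m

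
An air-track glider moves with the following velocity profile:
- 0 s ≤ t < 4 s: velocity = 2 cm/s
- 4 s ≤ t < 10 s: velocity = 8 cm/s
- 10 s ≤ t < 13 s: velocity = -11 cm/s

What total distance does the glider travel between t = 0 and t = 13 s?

89 cm

Total distance travelled is ∫|v| dt — sum the magnitudes of each area piece.
0–4 s: |2| × 4 = 8 cm
4–10 s: |8| × 6 = 48 cm
10–13 s: |-11| × 3 = 33 cm
Total distance = 89 cm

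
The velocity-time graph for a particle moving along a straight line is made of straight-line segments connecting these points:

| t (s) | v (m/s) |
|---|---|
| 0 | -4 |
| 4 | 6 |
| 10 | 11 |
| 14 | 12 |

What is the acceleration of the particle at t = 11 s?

0.25 m/s²

Acceleration is the slope of the v-t graph on 10–14 s: (12 − 11)/(14 − 10) = 0.25 m/s².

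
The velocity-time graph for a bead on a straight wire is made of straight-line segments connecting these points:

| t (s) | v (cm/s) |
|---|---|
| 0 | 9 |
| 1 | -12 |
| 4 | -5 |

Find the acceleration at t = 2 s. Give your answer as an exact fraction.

7/3 cm/s²

Acceleration is the slope of the v-t graph on 1–4 s: (-5 − -12)/(4 − 1) = 7/3 cm/s².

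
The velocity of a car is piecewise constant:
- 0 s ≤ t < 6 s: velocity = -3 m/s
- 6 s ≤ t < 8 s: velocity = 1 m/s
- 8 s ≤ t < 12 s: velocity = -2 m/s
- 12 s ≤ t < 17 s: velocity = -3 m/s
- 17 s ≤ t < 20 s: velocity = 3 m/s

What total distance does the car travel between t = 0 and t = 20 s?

52 m

Distance (not displacement) is the total path length: add the absolute areas under v-t.
0–6 s: |-3| × 6 = 18 m
6–8 s: |1| × 2 = 2 m
8–12 s: |-2| × 4 = 8 m
12–17 s: |-3| × 5 = 15 m
17–20 s: |3| × 3 = 9 m
Total distance = 52 m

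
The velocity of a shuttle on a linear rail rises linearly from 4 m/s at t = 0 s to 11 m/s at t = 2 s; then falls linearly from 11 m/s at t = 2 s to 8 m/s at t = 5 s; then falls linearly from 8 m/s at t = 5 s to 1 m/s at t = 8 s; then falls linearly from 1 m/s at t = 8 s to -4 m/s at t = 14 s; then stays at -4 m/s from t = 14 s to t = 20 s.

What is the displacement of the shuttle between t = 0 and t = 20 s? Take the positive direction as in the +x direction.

Displacement is the signed area under the v-t curve.
0–2 s: ½(4 + 11)(2) = 15 m
2–5 s: ½(11 + 8)(3) = 28.5 m
5–8 s: ½(8 + 1)(3) = 13.5 m
8–14 s: ½(1 + -4)(6) = -9 m
14–20 s: -4 × 6 = -24 m
Net displacement = 24 m

24 m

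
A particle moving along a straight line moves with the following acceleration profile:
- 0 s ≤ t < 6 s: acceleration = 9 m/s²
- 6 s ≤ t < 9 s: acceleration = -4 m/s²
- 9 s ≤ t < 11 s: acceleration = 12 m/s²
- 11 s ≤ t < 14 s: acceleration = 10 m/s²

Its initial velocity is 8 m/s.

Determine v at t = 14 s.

104 m/s

Δv equals the area under the a-t graph; then v = v₀ + Δv.
0–6 s: 9 × 6 = 54 m/s
6–9 s: -4 × 3 = -12 m/s
9–11 s: 12 × 2 = 24 m/s
11–14 s: 10 × 3 = 30 m/s
Δv = 96 m/s, so v(14) = 8 + (96) = 104 m/s.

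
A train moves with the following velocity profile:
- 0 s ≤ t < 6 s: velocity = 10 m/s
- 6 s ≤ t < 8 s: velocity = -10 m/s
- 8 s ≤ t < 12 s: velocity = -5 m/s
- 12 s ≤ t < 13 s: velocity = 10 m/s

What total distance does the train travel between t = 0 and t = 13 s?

Total distance travelled is ∫|v| dt — sum the magnitudes of each area piece.
0–6 s: |10| × 6 = 60 m
6–8 s: |-10| × 2 = 20 m
8–12 s: |-5| × 4 = 20 m
12–13 s: |10| × 1 = 10 m
Total distance = 110 m

110 m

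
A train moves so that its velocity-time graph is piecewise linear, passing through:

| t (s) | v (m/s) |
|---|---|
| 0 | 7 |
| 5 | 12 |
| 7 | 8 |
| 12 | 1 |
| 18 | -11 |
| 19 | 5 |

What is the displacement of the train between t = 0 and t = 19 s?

57 m

Displacement is the signed area under the v-t curve.
0–5 s: ½(7 + 12)(5) = 47.5 m
5–7 s: ½(12 + 8)(2) = 20 m
7–12 s: ½(8 + 1)(5) = 22.5 m
12–18 s: ½(1 + -11)(6) = -30 m
18–19 s: ½(-11 + 5)(1) = -3 m
Net displacement = 57 m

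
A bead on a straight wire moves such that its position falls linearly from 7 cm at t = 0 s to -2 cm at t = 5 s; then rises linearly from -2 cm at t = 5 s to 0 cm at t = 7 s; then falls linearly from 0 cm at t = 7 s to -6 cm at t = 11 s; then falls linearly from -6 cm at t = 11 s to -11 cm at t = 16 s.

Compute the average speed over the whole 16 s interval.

Average speed = (total path length)/(elapsed time); on a piecewise-linear x-t graph the path length is Σ|Δx|.
0–5 s: |Δx| = |-2 − 7| = 9 cm
5–7 s: |Δx| = |0 − -2| = 2 cm
7–11 s: |Δx| = |-6 − 0| = 6 cm
11–16 s: |Δx| = |-11 − -6| = 5 cm
Total path = 22 cm; average speed = 22/16 = 1.375 cm/s.

1.375 cm/s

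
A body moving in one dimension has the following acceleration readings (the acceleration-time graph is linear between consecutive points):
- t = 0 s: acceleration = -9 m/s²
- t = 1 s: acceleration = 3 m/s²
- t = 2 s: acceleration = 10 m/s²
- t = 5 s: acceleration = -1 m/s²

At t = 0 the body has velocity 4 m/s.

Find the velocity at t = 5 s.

21 m/s

Δv equals the area under the a-t graph; then v = v₀ + Δv.
0–1 s: ½(-9 + 3)(1) = -3 m/s
1–2 s: ½(3 + 10)(1) = 6.5 m/s
2–5 s: ½(10 + -1)(3) = 13.5 m/s
Δv = 17 m/s, so v(5) = 4 + (17) = 21 m/s.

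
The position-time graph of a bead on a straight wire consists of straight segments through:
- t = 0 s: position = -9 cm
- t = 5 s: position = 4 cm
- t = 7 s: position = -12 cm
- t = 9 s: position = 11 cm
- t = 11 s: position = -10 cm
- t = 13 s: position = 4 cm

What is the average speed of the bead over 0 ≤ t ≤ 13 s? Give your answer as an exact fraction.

Average speed = (total path length)/(elapsed time); on a piecewise-linear x-t graph the path length is Σ|Δx|.
0–5 s: |Δx| = |4 − -9| = 13 cm
5–7 s: |Δx| = |-12 − 4| = 16 cm
7–9 s: |Δx| = |11 − -12| = 23 cm
9–11 s: |Δx| = |-10 − 11| = 21 cm
11–13 s: |Δx| = |4 − -10| = 14 cm
Total path = 87 cm; average speed = 87/13 = 87/13 cm/s.

87/13 cm/s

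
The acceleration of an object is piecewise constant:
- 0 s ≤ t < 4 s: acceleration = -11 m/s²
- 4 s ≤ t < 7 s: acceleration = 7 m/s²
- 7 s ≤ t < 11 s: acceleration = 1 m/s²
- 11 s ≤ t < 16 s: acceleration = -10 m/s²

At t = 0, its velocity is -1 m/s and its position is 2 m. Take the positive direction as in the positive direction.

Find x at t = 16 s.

On each constant-a segment, Δv = aΔt and Δx = v₀Δt + ½aΔt²; chain segment to segment.
0–4 s: v starts -1 m/s; Δx = -1·4 + ½·-11·4² = -92 m; v ends -45 m/s.
4–7 s: v starts -45 m/s; Δx = -45·3 + ½·7·3² = -103.5 m; v ends -24 m/s.
7–11 s: v starts -24 m/s; Δx = -24·4 + ½·1·4² = -88 m; v ends -20 m/s.
11–16 s: v starts -20 m/s; Δx = -20·5 + ½·-10·5² = -225 m; v ends -70 m/s.
x(16) = 2 + Σ Δx = -506.5 m.

-506.5 m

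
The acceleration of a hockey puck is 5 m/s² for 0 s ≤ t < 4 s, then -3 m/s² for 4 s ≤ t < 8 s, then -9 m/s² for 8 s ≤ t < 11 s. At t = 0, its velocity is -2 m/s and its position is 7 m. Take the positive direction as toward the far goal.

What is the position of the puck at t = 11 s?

64.5 m

On each constant-a segment, Δv = aΔt and Δx = v₀Δt + ½aΔt²; chain segment to segment.
0–4 s: v starts -2 m/s; Δx = -2·4 + ½·5·4² = 32 m; v ends 18 m/s.
4–8 s: v starts 18 m/s; Δx = 18·4 + ½·-3·4² = 48 m; v ends 6 m/s.
8–11 s: v starts 6 m/s; Δx = 6·3 + ½·-9·3² = -22.5 m; v ends -21 m/s.
x(11) = 7 + Σ Δx = 64.5 m.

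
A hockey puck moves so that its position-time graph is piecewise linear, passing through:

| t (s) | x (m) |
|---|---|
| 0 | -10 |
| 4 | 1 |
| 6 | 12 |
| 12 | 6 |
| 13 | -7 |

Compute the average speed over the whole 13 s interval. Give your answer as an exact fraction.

41/13 m/s

Average speed = (total path length)/(elapsed time); on a piecewise-linear x-t graph the path length is Σ|Δx|.
0–4 s: |Δx| = |1 − -10| = 11 m
4–6 s: |Δx| = |12 − 1| = 11 m
6–12 s: |Δx| = |6 − 12| = 6 m
12–13 s: |Δx| = |-7 − 6| = 13 m
Total path = 41 m; average speed = 41/13 = 41/13 m/s.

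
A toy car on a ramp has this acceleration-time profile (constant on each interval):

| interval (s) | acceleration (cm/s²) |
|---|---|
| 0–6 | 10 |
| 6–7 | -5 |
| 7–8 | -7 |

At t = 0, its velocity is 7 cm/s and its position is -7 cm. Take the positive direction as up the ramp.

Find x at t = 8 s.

338 cm

On each constant-a segment, Δv = aΔt and Δx = v₀Δt + ½aΔt²; chain segment to segment.
0–6 s: v starts 7 cm/s; Δx = 7·6 + ½·10·6² = 222 cm; v ends 67 cm/s.
6–7 s: v starts 67 cm/s; Δx = 67·1 + ½·-5·1² = 64.5 cm; v ends 62 cm/s.
7–8 s: v starts 62 cm/s; Δx = 62·1 + ½·-7·1² = 58.5 cm; v ends 55 cm/s.
x(8) = -7 + Σ Δx = 338 cm.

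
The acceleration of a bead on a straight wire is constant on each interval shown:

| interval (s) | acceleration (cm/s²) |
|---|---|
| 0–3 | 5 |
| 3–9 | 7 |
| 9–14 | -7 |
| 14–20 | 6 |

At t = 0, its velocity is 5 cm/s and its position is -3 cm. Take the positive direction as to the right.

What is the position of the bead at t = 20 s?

773 cm

On each constant-a segment, Δv = aΔt and Δx = v₀Δt + ½aΔt²; chain segment to segment.
0–3 s: v starts 5 cm/s; Δx = 5·3 + ½·5·3² = 37.5 cm; v ends 20 cm/s.
3–9 s: v starts 20 cm/s; Δx = 20·6 + ½·7·6² = 246 cm; v ends 62 cm/s.
9–14 s: v starts 62 cm/s; Δx = 62·5 + ½·-7·5² = 222.5 cm; v ends 27 cm/s.
14–20 s: v starts 27 cm/s; Δx = 27·6 + ½·6·6² = 270 cm; v ends 63 cm/s.
x(20) = -3 + Σ Δx = 773 cm.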